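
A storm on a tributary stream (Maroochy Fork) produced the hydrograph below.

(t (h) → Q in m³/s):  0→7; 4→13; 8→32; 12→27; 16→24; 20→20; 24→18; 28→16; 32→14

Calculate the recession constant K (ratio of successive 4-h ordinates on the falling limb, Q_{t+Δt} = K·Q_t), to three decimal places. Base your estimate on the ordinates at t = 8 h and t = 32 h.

K ≈ 0.871

Using the recession-limb readings at t = 8 h and t = 32 h: Q falls from 32 to 14 m³/s over 6 intervals.
K = (Q₂/Q₁)^(1/6) = (14/32)^(1/6) = 0.871.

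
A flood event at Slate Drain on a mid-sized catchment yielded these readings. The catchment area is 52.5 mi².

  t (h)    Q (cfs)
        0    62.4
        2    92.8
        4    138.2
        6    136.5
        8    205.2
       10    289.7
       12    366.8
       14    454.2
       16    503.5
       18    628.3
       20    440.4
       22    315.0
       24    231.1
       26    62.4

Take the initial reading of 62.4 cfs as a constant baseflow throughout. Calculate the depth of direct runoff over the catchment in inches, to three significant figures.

d ≈ 0.180 in

Direct runoff: 0.0, 30.4, 75.8, 74.1, 142.8, 227.3, 304.4, 391.8, 441.1, 565.9, 378.0, 252.6, 168.7, 0.0 cfs; ΣQ_DR = 3053 cfs.
V = ΣQ_DR · Δt = 3053 × 7200 s = 2.198 × 10^7 ft³.
Over A = 52.5 mi², depth = V / A = 0.180 in.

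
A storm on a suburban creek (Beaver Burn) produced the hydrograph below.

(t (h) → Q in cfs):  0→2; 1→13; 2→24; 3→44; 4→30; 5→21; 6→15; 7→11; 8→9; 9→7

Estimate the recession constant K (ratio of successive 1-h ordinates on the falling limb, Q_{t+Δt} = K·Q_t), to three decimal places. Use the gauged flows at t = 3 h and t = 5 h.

K ≈ 0.691

Using the recession-limb readings at t = 3 h and t = 5 h: Q falls from 44 to 21 cfs over 2 intervals.
K = (Q₂/Q₁)^(1/2) = (21/44)^(1/2) = 0.691.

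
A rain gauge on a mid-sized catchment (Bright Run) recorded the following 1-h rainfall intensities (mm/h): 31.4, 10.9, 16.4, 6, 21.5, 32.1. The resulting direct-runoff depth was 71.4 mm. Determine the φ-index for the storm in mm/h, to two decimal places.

Only the 5 blocks with intensity above φ contribute runoff: 31.4, 10.9, 16.4, 21.5, 32.1 mm/h.
Σ(I−φ)·Δt = d  ⇒  (31.4+10.9+16.4+21.5+32.1 − 5φ)·1 = 71.4
φ = (112.3 − 71.4/1) / 5 = 8.18 mm/h.

φ ≈ 8.18 mm/h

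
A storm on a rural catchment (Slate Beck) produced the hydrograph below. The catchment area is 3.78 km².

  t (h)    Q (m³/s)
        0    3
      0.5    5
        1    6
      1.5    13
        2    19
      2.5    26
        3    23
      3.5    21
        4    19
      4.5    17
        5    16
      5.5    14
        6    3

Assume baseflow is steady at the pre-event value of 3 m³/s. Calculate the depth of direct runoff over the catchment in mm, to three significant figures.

Direct runoff: 0.0, 2.0, 3.0, 10.0, 16.0, 23.0, 20.0, 18.0, 16.0, 14.0, 13.0, 11.0, 0.0 m³/s; ΣQ_DR = 146.0 m³/s.
V = ΣQ_DR · Δt = 146.0 × 1800 s = 2.628 × 10^5 m³.
Over A = 3.78 km², depth = V / A = 69.5 mm.

d ≈ 69.5 mm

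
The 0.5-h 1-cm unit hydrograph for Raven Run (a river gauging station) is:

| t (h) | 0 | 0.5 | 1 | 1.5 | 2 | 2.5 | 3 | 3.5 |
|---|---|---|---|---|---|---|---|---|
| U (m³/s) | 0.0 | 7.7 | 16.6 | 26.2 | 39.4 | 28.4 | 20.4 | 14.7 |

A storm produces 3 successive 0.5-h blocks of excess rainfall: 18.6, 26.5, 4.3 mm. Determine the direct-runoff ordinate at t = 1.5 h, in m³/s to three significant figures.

By discrete convolution, Q_j = Σ (P_i / 10 mm) · U_{j−i}.
At t = 1.5 h (j=3): Q = (18.6/10)·26.2 + (26.5/10)·16.6 + (4.3/10)·7.7 = 96.0 m³/s.

Q ≈ 96.0 m³/s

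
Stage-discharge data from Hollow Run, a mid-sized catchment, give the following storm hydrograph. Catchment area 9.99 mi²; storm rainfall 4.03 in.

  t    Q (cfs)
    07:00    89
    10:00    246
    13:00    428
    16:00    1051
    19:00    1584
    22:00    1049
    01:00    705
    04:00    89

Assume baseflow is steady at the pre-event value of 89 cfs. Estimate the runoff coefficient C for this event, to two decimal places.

ΣQ_DR = 4529 cfs; V = ΣQ_DR·Δt = 4.891 × 10^7 ft³.
Runoff depth d = V / A = 2.108 in.
C = d / P = 2.108 / 4.03 = 0.52.

C ≈ 0.52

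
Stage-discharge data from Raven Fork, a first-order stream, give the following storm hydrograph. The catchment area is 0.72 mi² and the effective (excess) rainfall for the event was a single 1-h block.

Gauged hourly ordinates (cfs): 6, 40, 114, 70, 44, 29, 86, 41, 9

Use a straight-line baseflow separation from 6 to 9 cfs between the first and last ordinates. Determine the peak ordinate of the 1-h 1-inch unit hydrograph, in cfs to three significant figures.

Direct runoff: 0.00, 33.62, 107.25, 62.88, 36.50, 21.12, 77.75, 32.38, 0.00 cfs; ΣQ_DR = 371.5 cfs, peak = 107.25 cfs.
Runoff depth d = ΣQ_DR·Δt / A = 371.5 × 3600 / (0.72 mi²) = 0.7995 in.
The 1-inch UH is the DRH scaled by (1 in)/d, so U_p = 107.25 × 1/0.7995 = 134 cfs.

U_p ≈ 134 cfs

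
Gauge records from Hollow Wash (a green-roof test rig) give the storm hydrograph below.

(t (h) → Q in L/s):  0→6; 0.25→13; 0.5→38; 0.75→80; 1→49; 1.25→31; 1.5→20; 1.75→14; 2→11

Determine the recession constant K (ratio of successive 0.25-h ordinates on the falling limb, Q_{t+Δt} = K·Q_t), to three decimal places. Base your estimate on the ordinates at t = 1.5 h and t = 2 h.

Using the recession-limb readings at t = 1.5 h and t = 2 h: Q falls from 20 to 11 L/s over 2 intervals.
K = (Q₂/Q₁)^(1/2) = (11/20)^(1/2) = 0.742.

K ≈ 0.742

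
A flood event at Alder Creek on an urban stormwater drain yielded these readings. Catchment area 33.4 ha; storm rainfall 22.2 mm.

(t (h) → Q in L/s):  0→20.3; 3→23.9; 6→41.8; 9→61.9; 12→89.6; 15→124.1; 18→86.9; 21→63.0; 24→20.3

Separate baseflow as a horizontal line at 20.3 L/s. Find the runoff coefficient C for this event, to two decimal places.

ΣQ_DR = 349.1 L/s; V = ΣQ_DR·Δt = 3.770 × 10^6 L.
Runoff depth d = V / A = 11.29 mm.
C = d / P = 11.29 / 22.2 = 0.51.

C ≈ 0.51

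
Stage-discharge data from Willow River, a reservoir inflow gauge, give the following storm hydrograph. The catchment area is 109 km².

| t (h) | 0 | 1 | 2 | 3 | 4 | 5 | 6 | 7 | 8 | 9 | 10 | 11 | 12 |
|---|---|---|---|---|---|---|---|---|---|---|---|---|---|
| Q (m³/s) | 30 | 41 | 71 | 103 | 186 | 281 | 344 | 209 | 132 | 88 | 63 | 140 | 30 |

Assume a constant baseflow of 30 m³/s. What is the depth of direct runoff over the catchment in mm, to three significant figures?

Direct runoff: 0.0, 11.0, 41.0, 73.0, 156.0, 251.0, 314.0, 179.0, 102.0, 58.0, 33.0, 110.0, 0.0 m³/s; ΣQ_DR = 1328 m³/s.
V = ΣQ_DR · Δt = 1328 × 3600 s = 4.781 × 10^6 m³.
Over A = 109 km², depth = V / A = 43.9 mm.

d ≈ 43.9 mm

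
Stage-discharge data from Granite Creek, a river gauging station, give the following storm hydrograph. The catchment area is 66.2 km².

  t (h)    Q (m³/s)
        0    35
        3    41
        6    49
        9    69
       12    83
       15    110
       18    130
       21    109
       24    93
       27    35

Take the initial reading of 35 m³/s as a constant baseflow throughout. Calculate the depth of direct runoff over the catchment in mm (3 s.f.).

d ≈ 65.9 mm

Direct runoff: 0.0, 6.0, 14.0, 34.0, 48.0, 75.0, 95.0, 74.0, 58.0, 0.0 m³/s; ΣQ_DR = 404.0 m³/s.
V = ΣQ_DR · Δt = 404.0 × 10800 s = 4.363 × 10^6 m³.
Over A = 66.2 km², depth = V / A = 65.9 mm.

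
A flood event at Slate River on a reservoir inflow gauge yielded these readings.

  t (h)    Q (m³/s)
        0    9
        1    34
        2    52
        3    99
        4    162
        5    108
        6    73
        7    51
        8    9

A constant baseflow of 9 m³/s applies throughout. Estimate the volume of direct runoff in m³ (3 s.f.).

V ≈ 1.86 × 10^6 m³

Direct-runoff ordinates (Q − Q_b): 0.0, 25.0, 43.0, 90.0, 153.0, 99.0, 64.0, 42.0, 0.0 m³/s.
ΣQ_DR = 516.0 m³/s.
With Δt = 1 h = 3600 s, V = ΣQ_DR · Δt = 516.0 × 3600 = 1.86 × 10^6 m³.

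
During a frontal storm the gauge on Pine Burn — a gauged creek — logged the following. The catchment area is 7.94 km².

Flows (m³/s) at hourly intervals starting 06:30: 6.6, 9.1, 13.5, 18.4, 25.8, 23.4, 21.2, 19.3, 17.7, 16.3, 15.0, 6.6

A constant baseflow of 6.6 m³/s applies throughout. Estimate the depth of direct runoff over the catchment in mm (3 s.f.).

d ≈ 51.6 mm

Direct runoff: 0.0, 2.5, 6.9, 11.8, 19.2, 16.8, 14.6, 12.7, 11.1, 9.7, 8.4, 0.0 m³/s; ΣQ_DR = 113.7 m³/s.
V = ΣQ_DR · Δt = 113.7 × 3600 s = 4.093 × 10^5 m³.
Over A = 7.94 km², depth = V / A = 51.6 mm.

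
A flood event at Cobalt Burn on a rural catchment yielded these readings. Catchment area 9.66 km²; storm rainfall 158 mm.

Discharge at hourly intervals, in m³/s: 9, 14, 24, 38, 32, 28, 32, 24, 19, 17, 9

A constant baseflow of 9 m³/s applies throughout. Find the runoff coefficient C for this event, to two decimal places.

C ≈ 0.35

ΣQ_DR = 147.0 m³/s; V = ΣQ_DR·Δt = 5.292 × 10^5 m³.
Runoff depth d = V / A = 54.78 mm.
C = d / P = 54.78 / 158 = 0.35.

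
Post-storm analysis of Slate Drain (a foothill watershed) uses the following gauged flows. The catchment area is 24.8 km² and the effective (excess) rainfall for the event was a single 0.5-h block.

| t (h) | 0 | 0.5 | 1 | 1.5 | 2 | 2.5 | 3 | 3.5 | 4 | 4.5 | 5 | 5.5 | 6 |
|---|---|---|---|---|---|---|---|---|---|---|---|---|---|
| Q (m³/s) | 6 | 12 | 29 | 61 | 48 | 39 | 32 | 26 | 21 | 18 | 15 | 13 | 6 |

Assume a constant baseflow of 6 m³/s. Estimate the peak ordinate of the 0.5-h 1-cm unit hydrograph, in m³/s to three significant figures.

Direct runoff: 0.0, 6.0, 23.0, 55.0, 42.0, 33.0, 26.0, 20.0, 15.0, 12.0, 9.0, 7.0, 0.0 m³/s; ΣQ_DR = 248.0 m³/s, peak = 55.0 m³/s.
Runoff depth d = ΣQ_DR·Δt / A = 248.0 × 1800 / (24.8 km²) = 18.00 mm.
The 1-cm UH is the DRH scaled by (10 mm)/d, so U_p = 55.0 × 10/18.00 = 30.6 m³/s.

U_p ≈ 30.6 m³/s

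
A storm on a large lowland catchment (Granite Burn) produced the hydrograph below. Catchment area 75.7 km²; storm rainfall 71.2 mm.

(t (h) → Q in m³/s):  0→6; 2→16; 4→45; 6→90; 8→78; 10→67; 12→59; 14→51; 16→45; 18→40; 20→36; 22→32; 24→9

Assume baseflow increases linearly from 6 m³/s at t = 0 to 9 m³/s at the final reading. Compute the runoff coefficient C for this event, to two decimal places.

ΣQ_DR = 476.5 m³/s; V = ΣQ_DR·Δt = 3.431 × 10^6 m³.
Runoff depth d = V / A = 45.32 mm.
C = d / P = 45.32 / 71.2 = 0.64.

C ≈ 0.64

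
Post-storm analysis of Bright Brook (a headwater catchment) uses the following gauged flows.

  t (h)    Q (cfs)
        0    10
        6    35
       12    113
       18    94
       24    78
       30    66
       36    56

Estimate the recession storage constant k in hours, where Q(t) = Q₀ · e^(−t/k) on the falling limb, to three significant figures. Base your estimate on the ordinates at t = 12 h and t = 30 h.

k ≈ 33.5 h

On the falling limb, Q drops from 113 to 66 cfs between t = 12 h and t = 30 h (Δt = 18 h).
k = −Δt / ln(Q₂/Q₁) = −18 / ln(66/113) = 33.5 h.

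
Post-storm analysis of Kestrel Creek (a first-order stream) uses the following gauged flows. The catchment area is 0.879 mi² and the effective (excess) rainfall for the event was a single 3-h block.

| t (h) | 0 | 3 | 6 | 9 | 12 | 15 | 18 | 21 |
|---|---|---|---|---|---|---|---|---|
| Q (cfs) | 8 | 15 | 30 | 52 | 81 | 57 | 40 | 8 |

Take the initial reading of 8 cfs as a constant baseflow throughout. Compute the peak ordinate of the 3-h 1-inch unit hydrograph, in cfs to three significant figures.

Direct runoff: 0.0, 7.0, 22.0, 44.0, 73.0, 49.0, 32.0, 0.0 cfs; ΣQ_DR = 227.0 cfs, peak = 73.0 cfs.
Runoff depth d = ΣQ_DR·Δt / A = 227.0 × 10800 / (0.879 mi²) = 1.201 in.
The 1-inch UH is the DRH scaled by (1 in)/d, so U_p = 73.0 × 1/1.201 = 60.8 cfs.

U_p ≈ 60.8 cfs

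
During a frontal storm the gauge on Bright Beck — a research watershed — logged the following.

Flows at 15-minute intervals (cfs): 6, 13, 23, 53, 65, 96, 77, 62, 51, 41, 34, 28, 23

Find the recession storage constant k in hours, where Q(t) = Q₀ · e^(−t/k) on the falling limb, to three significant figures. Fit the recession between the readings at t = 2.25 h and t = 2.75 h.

k ≈ 1.31 h

On the falling limb, Q drops from 41 to 28 cfs between t = 2.25 h and t = 2.75 h (Δt = 0.5 h).
k = −Δt / ln(Q₂/Q₁) = −0.5 / ln(28/41) = 1.31 h.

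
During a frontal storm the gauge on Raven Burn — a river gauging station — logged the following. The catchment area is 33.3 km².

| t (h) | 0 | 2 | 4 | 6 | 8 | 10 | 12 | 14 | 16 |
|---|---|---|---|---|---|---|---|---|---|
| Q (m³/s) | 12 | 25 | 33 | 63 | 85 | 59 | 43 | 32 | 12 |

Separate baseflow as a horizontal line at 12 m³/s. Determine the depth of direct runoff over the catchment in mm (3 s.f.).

Direct runoff: 0.0, 13.0, 21.0, 51.0, 73.0, 47.0, 31.0, 20.0, 0.0 m³/s; ΣQ_DR = 256.0 m³/s.
V = ΣQ_DR · Δt = 256.0 × 7200 s = 1.843 × 10^6 m³.
Over A = 33.3 km², depth = V / A = 55.4 mm.

d ≈ 55.4 mm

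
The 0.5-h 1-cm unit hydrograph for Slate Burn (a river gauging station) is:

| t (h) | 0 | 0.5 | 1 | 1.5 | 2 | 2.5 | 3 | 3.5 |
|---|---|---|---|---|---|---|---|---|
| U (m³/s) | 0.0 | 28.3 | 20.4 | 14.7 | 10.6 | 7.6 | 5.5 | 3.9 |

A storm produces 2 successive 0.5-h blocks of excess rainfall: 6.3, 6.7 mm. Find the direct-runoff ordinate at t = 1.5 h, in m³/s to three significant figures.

By discrete convolution, Q_j = Σ (P_i / 10 mm) · U_{j−i}.
At t = 1.5 h (j=3): Q = (6.3/10)·14.7 + (6.7/10)·20.4 = 22.9 m³/s.

Q ≈ 22.9 m³/s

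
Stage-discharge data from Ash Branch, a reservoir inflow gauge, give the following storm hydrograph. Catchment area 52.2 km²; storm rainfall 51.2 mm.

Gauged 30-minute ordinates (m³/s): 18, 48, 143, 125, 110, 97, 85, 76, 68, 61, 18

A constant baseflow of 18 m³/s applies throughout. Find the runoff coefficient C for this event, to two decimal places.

ΣQ_DR = 651.0 m³/s; V = ΣQ_DR·Δt = 1.172 × 10^6 m³.
Runoff depth d = V / A = 22.45 mm.
C = d / P = 22.45 / 51.2 = 0.44.

C ≈ 0.44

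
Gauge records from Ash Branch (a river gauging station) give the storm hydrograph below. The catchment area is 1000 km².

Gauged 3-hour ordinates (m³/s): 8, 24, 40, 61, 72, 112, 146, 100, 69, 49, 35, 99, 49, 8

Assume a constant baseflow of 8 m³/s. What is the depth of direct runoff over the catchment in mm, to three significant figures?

Direct runoff: 0.0, 16.0, 32.0, 53.0, 64.0, 104.0, 138.0, 92.0, 61.0, 41.0, 27.0, 91.0, 41.0, 0.0 m³/s; ΣQ_DR = 760.0 m³/s.
V = ΣQ_DR · Δt = 760.0 × 10800 s = 8.208 × 10^6 m³.
Over A = 1000 km², depth = V / A = 8.21 mm.

d ≈ 8.21 mm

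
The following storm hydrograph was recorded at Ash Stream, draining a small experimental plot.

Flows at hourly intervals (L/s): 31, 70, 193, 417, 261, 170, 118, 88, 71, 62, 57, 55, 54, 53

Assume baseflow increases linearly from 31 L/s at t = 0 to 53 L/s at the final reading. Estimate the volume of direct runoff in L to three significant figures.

Direct-runoff ordinates (Q − Q_b): 0.00, 37.31, 158.62, 380.92, 223.23, 130.54, 76.85, 45.15, 26.46, 15.77, 9.08, 5.38, 2.69, 0.00 L/s.
ΣQ_DR = 1112 L/s.
With Δt = 1 h = 3600 s, V = ΣQ_DR · Δt = 1112 × 3600 = 4.00 × 10^6 L.

V ≈ 4.00 × 10^6 L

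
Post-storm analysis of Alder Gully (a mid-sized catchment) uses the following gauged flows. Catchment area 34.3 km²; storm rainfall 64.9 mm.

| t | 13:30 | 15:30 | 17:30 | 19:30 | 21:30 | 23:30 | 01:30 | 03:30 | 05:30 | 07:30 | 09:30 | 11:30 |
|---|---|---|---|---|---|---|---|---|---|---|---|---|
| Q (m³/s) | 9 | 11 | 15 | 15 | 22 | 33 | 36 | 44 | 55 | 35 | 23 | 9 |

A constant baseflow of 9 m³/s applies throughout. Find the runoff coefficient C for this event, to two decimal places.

ΣQ_DR = 199.0 m³/s; V = ΣQ_DR·Δt = 1.433 × 10^6 m³.
Runoff depth d = V / A = 41.77 mm.
C = d / P = 41.77 / 64.9 = 0.64.

C ≈ 0.64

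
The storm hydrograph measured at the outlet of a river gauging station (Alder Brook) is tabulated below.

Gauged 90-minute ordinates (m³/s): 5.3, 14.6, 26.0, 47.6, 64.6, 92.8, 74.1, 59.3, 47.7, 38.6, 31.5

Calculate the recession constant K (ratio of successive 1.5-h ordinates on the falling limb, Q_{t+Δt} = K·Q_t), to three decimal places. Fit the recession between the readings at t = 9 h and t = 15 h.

K ≈ 0.807

Using the recession-limb readings at t = 9 h and t = 15 h: Q falls from 74.1 to 31.5 m³/s over 4 intervals.
K = (Q₂/Q₁)^(1/4) = (31.5/74.1)^(1/4) = 0.807.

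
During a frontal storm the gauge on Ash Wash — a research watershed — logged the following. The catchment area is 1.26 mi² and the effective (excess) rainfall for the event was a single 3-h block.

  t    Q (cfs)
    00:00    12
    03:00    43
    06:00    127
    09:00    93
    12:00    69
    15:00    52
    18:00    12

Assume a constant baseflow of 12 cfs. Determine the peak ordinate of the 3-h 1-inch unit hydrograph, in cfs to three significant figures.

Direct runoff: 0.0, 31.0, 115.0, 81.0, 57.0, 40.0, 0.0 cfs; ΣQ_DR = 324.0 cfs, peak = 115.0 cfs.
Runoff depth d = ΣQ_DR·Δt / A = 324.0 × 10800 / (1.26 mi²) = 1.195 in.
The 1-inch UH is the DRH scaled by (1 in)/d, so U_p = 115.0 × 1/1.195 = 96.2 cfs.

U_p ≈ 96.2 cfs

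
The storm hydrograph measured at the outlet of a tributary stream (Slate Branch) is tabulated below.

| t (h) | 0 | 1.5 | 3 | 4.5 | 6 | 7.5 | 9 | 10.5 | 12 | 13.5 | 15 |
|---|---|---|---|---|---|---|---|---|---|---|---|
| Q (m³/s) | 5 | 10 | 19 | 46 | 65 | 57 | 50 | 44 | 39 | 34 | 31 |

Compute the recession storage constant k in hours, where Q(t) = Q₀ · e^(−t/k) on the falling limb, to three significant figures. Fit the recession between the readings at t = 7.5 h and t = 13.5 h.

On the falling limb, Q drops from 57 to 34 m³/s between t = 7.5 h and t = 13.5 h (Δt = 6 h).
k = −Δt / ln(Q₂/Q₁) = −6 / ln(34/57) = 11.6 h.

k ≈ 11.6 h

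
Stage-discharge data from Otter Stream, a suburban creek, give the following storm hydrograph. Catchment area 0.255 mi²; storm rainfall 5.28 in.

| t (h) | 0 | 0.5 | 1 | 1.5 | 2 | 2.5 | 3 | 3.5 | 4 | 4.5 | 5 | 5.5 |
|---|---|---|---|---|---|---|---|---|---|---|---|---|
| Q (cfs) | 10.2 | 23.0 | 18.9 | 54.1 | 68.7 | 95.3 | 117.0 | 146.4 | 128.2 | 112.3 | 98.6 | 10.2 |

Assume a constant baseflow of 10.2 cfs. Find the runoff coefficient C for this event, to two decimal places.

ΣQ_DR = 760.5 cfs; V = ΣQ_DR·Δt = 1.369 × 10^6 ft³.
Runoff depth d = V / A = 2.311 in.
C = d / P = 2.311 / 5.28 = 0.44.

C ≈ 0.44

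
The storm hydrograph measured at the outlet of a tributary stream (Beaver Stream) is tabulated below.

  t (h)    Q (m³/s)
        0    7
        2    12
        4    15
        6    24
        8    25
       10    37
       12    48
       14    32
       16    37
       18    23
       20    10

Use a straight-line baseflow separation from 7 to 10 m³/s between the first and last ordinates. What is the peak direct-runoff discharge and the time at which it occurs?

Q_p = 39.20 m³/s at t = 12 h

Subtracting baseflow gives direct-runoff ordinates: 0.00, 4.70, 7.40, 16.10, 16.80, 28.50, 39.20, 22.90, 27.60, 13.30, 0.00 m³/s.
The maximum is 39.20 m³/s, occurring at the reading for t = 12 h.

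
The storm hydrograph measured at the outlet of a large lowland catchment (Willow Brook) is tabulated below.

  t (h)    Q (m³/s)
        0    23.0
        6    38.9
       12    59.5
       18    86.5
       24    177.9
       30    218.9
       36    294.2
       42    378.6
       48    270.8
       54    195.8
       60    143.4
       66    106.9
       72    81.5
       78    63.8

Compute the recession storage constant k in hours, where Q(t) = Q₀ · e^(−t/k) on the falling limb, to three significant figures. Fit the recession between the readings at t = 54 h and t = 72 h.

k ≈ 20.5 h

On the falling limb, Q drops from 195.8 to 81.5 m³/s between t = 54 h and t = 72 h (Δt = 18 h).
k = −Δt / ln(Q₂/Q₁) = −18 / ln(81.5/195.8) = 20.5 h.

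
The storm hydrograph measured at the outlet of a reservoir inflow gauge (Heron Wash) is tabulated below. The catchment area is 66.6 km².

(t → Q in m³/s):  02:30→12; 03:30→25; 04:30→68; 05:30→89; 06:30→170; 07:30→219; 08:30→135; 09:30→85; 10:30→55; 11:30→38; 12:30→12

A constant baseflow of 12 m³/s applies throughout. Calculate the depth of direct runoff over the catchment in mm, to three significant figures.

Direct runoff: 0.0, 13.0, 56.0, 77.0, 158.0, 207.0, 123.0, 73.0, 43.0, 26.0, 0.0 m³/s; ΣQ_DR = 776.0 m³/s.
V = ΣQ_DR · Δt = 776.0 × 3600 s = 2.794 × 10^6 m³.
Over A = 66.6 km², depth = V / A = 41.9 mm.

d ≈ 41.9 mm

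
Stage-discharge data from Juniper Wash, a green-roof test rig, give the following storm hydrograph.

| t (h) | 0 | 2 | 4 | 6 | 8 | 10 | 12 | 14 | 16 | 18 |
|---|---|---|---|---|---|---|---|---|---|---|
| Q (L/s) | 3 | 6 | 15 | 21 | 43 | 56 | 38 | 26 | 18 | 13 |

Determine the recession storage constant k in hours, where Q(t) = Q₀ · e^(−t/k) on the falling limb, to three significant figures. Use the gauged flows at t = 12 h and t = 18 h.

On the falling limb, Q drops from 38 to 13 L/s between t = 12 h and t = 18 h (Δt = 6 h).
k = −Δt / ln(Q₂/Q₁) = −6 / ln(13/38) = 5.59 h.

k ≈ 5.59 h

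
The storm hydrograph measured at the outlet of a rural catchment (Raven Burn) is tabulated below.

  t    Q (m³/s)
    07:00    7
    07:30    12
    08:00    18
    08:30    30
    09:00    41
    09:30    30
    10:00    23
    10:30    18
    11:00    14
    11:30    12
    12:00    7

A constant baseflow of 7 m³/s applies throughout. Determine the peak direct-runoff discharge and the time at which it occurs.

Subtracting baseflow gives direct-runoff ordinates: 0.0, 5.0, 11.0, 23.0, 34.0, 23.0, 16.0, 11.0, 7.0, 5.0, 0.0 m³/s.
The maximum is 34.0 m³/s, occurring at the reading for t = 09:00.

Q_p = 34.0 m³/s at t = 09:00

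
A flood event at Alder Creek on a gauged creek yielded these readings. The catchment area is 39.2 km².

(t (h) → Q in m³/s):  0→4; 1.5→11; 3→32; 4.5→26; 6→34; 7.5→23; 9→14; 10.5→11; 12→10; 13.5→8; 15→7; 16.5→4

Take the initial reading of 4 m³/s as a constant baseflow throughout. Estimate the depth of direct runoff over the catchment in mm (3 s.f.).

Direct runoff: 0.0, 7.0, 28.0, 22.0, 30.0, 19.0, 10.0, 7.0, 6.0, 4.0, 3.0, 0.0 m³/s; ΣQ_DR = 136.0 m³/s.
V = ΣQ_DR · Δt = 136.0 × 5400 s = 7.344 × 10^5 m³.
Over A = 39.2 km², depth = V / A = 18.7 mm.

d ≈ 18.7 mm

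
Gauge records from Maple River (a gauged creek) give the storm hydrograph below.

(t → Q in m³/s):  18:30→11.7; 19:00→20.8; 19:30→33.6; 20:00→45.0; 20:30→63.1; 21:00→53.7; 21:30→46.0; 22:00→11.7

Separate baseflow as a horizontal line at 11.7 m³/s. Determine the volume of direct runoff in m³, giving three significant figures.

V ≈ 3.46 × 10^5 m³

Direct-runoff ordinates (Q − Q_b): 0.0, 9.1, 21.9, 33.3, 51.4, 42.0, 34.3, 0.0 m³/s.
ΣQ_DR = 192.0 m³/s.
With Δt = 0.5 h = 1800 s, V = ΣQ_DR · Δt = 192.0 × 1800 = 3.46 × 10^5 m³.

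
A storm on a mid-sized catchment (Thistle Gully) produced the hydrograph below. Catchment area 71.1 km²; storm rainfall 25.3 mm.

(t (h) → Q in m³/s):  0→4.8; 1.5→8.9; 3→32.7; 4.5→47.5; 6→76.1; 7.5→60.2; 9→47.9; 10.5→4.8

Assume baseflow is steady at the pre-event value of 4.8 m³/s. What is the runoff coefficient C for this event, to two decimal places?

C ≈ 0.73

ΣQ_DR = 244.5 m³/s; V = ΣQ_DR·Δt = 1.320 × 10^6 m³.
Runoff depth d = V / A = 18.57 mm.
C = d / P = 18.57 / 25.3 = 0.73.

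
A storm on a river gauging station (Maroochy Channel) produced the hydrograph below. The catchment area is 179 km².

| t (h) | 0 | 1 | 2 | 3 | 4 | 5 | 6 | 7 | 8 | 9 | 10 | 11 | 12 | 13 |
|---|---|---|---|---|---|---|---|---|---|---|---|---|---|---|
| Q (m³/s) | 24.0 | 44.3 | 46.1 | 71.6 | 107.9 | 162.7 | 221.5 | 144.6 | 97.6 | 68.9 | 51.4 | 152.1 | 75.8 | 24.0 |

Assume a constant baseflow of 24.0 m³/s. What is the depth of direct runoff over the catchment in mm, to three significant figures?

Direct runoff: 0.0, 20.3, 22.1, 47.6, 83.9, 138.7, 197.5, 120.6, 73.6, 44.9, 27.4, 128.1, 51.8, 0.0 m³/s; ΣQ_DR = 956.5 m³/s.
V = ΣQ_DR · Δt = 956.5 × 3600 s = 3.443 × 10^6 m³.
Over A = 179 km², depth = V / A = 19.2 mm.

d ≈ 19.2 mm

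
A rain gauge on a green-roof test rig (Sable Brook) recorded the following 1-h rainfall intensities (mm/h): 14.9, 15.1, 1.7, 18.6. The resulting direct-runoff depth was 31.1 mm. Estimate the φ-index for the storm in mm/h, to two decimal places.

Only the 3 blocks with intensity above φ contribute runoff: 14.9, 15.1, 18.6 mm/h.
Σ(I−φ)·Δt = d  ⇒  (14.9+15.1+18.6 − 3φ)·1 = 31.1
φ = (48.60 − 31.1/1) / 3 = 5.83 mm/h.

φ ≈ 5.83 mm/h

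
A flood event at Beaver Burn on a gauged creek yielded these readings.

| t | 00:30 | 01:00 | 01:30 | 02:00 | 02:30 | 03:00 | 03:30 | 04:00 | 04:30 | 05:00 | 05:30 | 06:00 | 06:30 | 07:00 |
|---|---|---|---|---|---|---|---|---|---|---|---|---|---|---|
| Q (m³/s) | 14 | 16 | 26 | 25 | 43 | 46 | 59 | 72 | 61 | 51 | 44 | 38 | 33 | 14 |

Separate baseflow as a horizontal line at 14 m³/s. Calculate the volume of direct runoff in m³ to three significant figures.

V ≈ 6.23 × 10^5 m³

Direct-runoff ordinates (Q − Q_b): 0.0, 2.0, 12.0, 11.0, 29.0, 32.0, 45.0, 58.0, 47.0, 37.0, 30.0, 24.0, 19.0, 0.0 m³/s.
ΣQ_DR = 346.0 m³/s.
With Δt = 0.5 h = 1800 s, V = ΣQ_DR · Δt = 346.0 × 1800 = 6.23 × 10^5 m³.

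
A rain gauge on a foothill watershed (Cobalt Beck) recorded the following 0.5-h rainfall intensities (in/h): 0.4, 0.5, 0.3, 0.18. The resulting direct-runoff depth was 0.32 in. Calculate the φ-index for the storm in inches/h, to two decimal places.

Only the 3 blocks with intensity above φ contribute runoff: 0.4, 0.5, 0.3 in/h.
Σ(I−φ)·Δt = d  ⇒  (0.4+0.5+0.3 − 3φ)·0.5 = 0.32
φ = (1.200 − 0.32/0.5) / 3 = 0.19 in/h.

φ ≈ 0.19 in/h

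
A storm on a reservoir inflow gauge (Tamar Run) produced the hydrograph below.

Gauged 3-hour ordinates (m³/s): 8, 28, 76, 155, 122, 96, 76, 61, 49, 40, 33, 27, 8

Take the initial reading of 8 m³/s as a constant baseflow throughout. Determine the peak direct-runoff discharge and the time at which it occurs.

Q_p = 147.0 m³/s at t = 9 h

Subtracting baseflow gives direct-runoff ordinates: 0.0, 20.0, 68.0, 147.0, 114.0, 88.0, 68.0, 53.0, 41.0, 32.0, 25.0, 19.0, 0.0 m³/s.
The maximum is 147.0 m³/s, occurring at the reading for t = 9 h.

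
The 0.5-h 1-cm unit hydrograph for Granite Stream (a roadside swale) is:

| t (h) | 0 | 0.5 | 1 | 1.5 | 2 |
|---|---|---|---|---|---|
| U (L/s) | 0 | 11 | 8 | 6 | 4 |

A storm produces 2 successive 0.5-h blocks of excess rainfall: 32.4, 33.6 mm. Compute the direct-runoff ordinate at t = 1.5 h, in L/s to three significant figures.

By discrete convolution, Q_j = Σ (P_i / 10 mm) · U_{j−i}.
At t = 1.5 h (j=3): Q = (32.4/10)·6 + (33.6/10)·8 = 46.3 L/s.

Q ≈ 46.3 L/s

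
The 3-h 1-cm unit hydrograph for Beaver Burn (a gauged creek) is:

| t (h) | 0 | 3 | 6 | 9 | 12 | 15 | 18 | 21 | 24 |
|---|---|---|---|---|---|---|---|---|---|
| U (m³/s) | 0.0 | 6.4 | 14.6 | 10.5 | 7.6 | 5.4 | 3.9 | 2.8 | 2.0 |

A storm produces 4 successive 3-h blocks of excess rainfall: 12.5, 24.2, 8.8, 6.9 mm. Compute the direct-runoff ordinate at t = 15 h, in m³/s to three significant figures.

Q ≈ 44.5 m³/s

By discrete convolution, Q_j = Σ (P_i / 10 mm) · U_{j−i}.
At t = 15 h (j=5): Q = (12.5/10)·5.4 + (24.2/10)·7.6 + (8.8/10)·10.5 + (6.9/10)·14.6 = 44.5 m³/s.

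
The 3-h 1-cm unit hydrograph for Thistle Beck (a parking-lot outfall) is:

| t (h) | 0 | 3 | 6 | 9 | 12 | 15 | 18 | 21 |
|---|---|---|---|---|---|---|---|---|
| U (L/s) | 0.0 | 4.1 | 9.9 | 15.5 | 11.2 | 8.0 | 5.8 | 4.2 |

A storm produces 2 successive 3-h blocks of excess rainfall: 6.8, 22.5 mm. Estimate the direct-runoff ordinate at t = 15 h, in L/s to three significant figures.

Q ≈ 30.6 L/s

By discrete convolution, Q_j = Σ (P_i / 10 mm) · U_{j−i}.
At t = 15 h (j=5): Q = (6.8/10)·8.0 + (22.5/10)·11.2 = 30.6 L/s.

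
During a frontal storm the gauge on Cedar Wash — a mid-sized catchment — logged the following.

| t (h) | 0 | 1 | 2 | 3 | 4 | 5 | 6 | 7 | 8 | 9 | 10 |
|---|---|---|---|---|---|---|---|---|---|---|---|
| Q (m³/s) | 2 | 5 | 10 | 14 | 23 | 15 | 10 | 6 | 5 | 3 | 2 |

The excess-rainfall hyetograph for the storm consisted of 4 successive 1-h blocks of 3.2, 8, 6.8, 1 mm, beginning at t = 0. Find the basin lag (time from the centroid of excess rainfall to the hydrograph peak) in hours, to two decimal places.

t_L ≈ 2.21 h

Centroid of excess rainfall: t_c = Σ P_i·t̄_i / ΣP_i = 1.7947 h (block centres at 0.5, 1.5, 2.5, 3.5 h).
Hydrograph peak occurs at t = 4 h, so basin lag t_L = 4 − 1.7947 = 2.21 h.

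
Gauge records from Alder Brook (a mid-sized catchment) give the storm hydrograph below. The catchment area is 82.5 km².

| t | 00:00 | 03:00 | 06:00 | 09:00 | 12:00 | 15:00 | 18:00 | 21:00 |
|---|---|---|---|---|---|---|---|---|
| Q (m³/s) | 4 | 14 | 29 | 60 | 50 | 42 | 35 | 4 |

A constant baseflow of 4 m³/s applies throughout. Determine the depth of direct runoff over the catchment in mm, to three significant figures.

Direct runoff: 0.0, 10.0, 25.0, 56.0, 46.0, 38.0, 31.0, 0.0 m³/s; ΣQ_DR = 206.0 m³/s.
V = ΣQ_DR · Δt = 206.0 × 10800 s = 2.225 × 10^6 m³.
Over A = 82.5 km², depth = V / A = 27.0 mm.

d ≈ 27.0 mm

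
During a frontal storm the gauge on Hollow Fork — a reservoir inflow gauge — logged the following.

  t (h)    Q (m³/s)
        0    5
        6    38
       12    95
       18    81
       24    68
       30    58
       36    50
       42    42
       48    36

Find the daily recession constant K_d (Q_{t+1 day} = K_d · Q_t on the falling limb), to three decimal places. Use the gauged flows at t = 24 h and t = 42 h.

K_d ≈ 0.526

Between t = 24 h and t = 42 h the flow falls from 68 to 42 m³/s over 3×6 h = 18 h.
Per-interval ratio K = (42/68)^(1/3) = 0.8516; K_d = K^(24/6) = 0.526.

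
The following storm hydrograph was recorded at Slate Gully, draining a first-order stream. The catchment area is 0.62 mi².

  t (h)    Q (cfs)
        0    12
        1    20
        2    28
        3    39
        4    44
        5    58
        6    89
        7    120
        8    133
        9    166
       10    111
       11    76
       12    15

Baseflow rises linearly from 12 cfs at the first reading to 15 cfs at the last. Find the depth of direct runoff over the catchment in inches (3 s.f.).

Direct runoff: 0.00, 7.75, 15.50, 26.25, 31.00, 44.75, 75.50, 106.25, 119.00, 151.75, 96.50, 61.25, 0.00 cfs; ΣQ_DR = 735.5 cfs.
V = ΣQ_DR · Δt = 735.5 × 3600 s = 2.648 × 10^6 ft³.
Over A = 0.62 mi², depth = V / A = 1.84 in.

d ≈ 1.84 in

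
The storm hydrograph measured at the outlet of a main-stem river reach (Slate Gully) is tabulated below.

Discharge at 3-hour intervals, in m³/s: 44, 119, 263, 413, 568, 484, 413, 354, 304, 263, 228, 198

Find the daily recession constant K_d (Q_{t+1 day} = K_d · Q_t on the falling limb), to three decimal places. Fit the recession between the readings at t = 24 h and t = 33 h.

Between t = 24 h and t = 33 h the flow falls from 304 to 198 m³/s over 3×3 h = 9 h.
Per-interval ratio K = (198/304)^(1/3) = 0.8668; K_d = K^(24/3) = 0.319.

K_d ≈ 0.319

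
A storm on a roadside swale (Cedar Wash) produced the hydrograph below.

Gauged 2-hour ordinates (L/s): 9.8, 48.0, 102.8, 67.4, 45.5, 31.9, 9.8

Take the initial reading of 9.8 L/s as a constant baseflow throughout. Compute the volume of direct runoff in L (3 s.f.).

Direct-runoff ordinates (Q − Q_b): 0.0, 38.2, 93.0, 57.6, 35.7, 22.1, 0.0 L/s.
ΣQ_DR = 246.6 L/s.
With Δt = 2 h = 7200 s, V = ΣQ_DR · Δt = 246.6 × 7200 = 1.78 × 10^6 L.

V ≈ 1.78 × 10^6 L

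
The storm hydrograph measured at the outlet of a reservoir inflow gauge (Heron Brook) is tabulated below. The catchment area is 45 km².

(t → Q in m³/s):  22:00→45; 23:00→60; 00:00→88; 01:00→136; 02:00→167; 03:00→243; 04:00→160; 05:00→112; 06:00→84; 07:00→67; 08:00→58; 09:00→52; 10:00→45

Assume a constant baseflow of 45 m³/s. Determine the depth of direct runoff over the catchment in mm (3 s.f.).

Direct runoff: 0.0, 15.0, 43.0, 91.0, 122.0, 198.0, 115.0, 67.0, 39.0, 22.0, 13.0, 7.0, 0.0 m³/s; ΣQ_DR = 732.0 m³/s.
V = ΣQ_DR · Δt = 732.0 × 3600 s = 2.635 × 10^6 m³.
Over A = 45 km², depth = V / A = 58.6 mm.

d ≈ 58.6 mm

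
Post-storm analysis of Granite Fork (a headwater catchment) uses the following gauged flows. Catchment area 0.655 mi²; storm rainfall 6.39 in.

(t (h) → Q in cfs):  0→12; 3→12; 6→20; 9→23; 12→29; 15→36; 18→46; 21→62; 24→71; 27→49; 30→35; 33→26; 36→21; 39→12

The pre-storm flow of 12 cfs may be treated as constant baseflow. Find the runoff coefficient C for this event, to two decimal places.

ΣQ_DR = 286.0 cfs; V = ΣQ_DR·Δt = 3.089 × 10^6 ft³.
Runoff depth d = V / A = 2.030 in.
C = d / P = 2.030 / 6.39 = 0.32.

C ≈ 0.32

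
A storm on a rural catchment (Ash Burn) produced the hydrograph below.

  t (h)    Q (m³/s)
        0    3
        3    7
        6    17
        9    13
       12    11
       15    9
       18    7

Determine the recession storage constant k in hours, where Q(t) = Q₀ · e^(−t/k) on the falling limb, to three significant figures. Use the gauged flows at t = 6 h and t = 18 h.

On the falling limb, Q drops from 17 to 7 m³/s between t = 6 h and t = 18 h (Δt = 12 h).
k = −Δt / ln(Q₂/Q₁) = −12 / ln(7/17) = 13.5 h.

k ≈ 13.5 h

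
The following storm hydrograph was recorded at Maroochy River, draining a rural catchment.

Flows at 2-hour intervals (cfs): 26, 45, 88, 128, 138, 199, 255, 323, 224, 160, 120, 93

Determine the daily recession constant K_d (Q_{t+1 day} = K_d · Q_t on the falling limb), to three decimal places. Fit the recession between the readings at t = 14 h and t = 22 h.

Between t = 14 h and t = 22 h the flow falls from 323 to 93 cfs over 4×2 h = 8 h.
Per-interval ratio K = (93/323)^(1/4) = 0.7325; K_d = K^(24/2) = 0.024.

K_d ≈ 0.024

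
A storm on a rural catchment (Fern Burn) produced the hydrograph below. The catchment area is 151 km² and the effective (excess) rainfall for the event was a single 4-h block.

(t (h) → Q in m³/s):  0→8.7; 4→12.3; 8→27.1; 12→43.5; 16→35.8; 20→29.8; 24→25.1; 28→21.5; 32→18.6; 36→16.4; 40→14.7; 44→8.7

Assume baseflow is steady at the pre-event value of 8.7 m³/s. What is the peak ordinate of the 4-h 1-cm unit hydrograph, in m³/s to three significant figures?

U_p ≈ 23.1 m³/s

Direct runoff: 0.0, 3.6, 18.4, 34.8, 27.1, 21.1, 16.4, 12.8, 9.9, 7.7, 6.0, 0.0 m³/s; ΣQ_DR = 157.8 m³/s, peak = 34.8 m³/s.
Runoff depth d = ΣQ_DR·Δt / A = 157.8 × 14400 / (151 km²) = 15.05 mm.
The 1-cm UH is the DRH scaled by (10 mm)/d, so U_p = 34.8 × 10/15.05 = 23.1 m³/s.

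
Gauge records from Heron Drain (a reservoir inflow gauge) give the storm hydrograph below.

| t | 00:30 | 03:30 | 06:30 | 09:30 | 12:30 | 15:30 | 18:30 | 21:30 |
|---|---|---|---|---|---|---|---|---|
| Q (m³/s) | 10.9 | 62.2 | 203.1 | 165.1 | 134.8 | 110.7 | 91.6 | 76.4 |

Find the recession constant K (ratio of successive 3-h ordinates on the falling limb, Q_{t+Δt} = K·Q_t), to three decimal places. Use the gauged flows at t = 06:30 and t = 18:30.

K ≈ 0.819

Using the recession-limb readings at t = 06:30 and t = 18:30: Q falls from 203.1 to 91.6 m³/s over 4 intervals.
K = (Q₂/Q₁)^(1/4) = (91.6/203.1)^(1/4) = 0.819.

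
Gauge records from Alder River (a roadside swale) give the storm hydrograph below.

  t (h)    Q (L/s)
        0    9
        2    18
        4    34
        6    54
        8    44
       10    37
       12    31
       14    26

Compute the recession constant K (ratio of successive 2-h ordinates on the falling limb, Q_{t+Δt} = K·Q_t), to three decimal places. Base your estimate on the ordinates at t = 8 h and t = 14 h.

Using the recession-limb readings at t = 8 h and t = 14 h: Q falls from 44 to 26 L/s over 3 intervals.
K = (Q₂/Q₁)^(1/3) = (26/44)^(1/3) = 0.839.

K ≈ 0.839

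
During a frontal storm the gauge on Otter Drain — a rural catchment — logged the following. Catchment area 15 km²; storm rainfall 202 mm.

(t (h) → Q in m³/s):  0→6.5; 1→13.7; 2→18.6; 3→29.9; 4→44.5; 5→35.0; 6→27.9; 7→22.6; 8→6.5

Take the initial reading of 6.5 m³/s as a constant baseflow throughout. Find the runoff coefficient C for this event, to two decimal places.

ΣQ_DR = 146.7 m³/s; V = ΣQ_DR·Δt = 5.281 × 10^5 m³.
Runoff depth d = V / A = 35.21 mm.
C = d / P = 35.21 / 202 = 0.17.

C ≈ 0.17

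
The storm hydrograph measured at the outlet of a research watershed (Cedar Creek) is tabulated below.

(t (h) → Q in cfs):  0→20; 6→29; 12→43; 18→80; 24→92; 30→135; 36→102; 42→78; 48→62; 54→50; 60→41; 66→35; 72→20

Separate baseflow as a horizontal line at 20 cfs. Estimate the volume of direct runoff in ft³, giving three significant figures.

V ≈ 1.14 × 10^7 ft³

Direct-runoff ordinates (Q − Q_b): 0.0, 9.0, 23.0, 60.0, 72.0, 115.0, 82.0, 58.0, 42.0, 30.0, 21.0, 15.0, 0.0 cfs.
ΣQ_DR = 527.0 cfs.
With Δt = 6 h = 21600 s, V = ΣQ_DR · Δt = 527.0 × 21600 = 1.14 × 10^7 ft³.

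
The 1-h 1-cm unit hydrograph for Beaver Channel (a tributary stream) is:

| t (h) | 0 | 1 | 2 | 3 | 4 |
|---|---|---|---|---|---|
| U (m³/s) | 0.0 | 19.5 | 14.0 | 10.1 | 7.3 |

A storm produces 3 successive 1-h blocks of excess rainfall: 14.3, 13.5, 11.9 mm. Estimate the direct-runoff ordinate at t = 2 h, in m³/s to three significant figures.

Q ≈ 46.3 m³/s

By discrete convolution, Q_j = Σ (P_i / 10 mm) · U_{j−i}.
At t = 2 h (j=2): Q = (14.3/10)·14.0 + (13.5/10)·19.5 + (11.9/10)·0.0 = 46.3 m³/s.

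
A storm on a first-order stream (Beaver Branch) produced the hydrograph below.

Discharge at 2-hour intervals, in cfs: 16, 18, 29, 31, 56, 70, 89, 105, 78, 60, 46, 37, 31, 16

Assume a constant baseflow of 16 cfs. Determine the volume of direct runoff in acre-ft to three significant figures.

V ≈ 75.7 acre-ft

Direct-runoff ordinates (Q − Q_b): 0.0, 2.0, 13.0, 15.0, 40.0, 54.0, 73.0, 89.0, 62.0, 44.0, 30.0, 21.0, 15.0, 0.0 cfs.
ΣQ_DR = 458.0 cfs.
With Δt = 2 h = 7200 s, V = ΣQ_DR · Δt = 458.0 × 7200 = 3.30 × 10^6 ft³ = 75.7 acre-ft.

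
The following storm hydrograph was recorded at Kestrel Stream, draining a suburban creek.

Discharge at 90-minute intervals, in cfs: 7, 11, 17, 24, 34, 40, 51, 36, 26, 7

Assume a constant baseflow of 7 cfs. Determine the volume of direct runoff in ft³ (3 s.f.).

V ≈ 9.88 × 10^5 ft³

Direct-runoff ordinates (Q − Q_b): 0.0, 4.0, 10.0, 17.0, 27.0, 33.0, 44.0, 29.0, 19.0, 0.0 cfs.
ΣQ_DR = 183.0 cfs.
With Δt = 1.5 h = 5400 s, V = ΣQ_DR · Δt = 183.0 × 5400 = 9.88 × 10^5 ft³.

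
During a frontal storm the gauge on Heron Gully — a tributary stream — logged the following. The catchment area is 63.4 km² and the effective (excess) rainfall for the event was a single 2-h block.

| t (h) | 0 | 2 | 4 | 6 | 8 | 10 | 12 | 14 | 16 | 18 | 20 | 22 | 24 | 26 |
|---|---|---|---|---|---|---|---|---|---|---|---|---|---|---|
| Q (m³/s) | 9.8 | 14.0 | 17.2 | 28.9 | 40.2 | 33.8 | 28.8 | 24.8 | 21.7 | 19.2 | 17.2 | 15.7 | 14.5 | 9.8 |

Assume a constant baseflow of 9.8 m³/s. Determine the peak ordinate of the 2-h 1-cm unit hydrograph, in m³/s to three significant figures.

U_p ≈ 16.9 m³/s

Direct runoff: 0.0, 4.2, 7.4, 19.1, 30.4, 24.0, 19.0, 15.0, 11.9, 9.4, 7.4, 5.9, 4.7, 0.0 m³/s; ΣQ_DR = 158.4 m³/s, peak = 30.4 m³/s.
Runoff depth d = ΣQ_DR·Δt / A = 158.4 × 7200 / (63.4 km²) = 17.99 mm.
The 1-cm UH is the DRH scaled by (10 mm)/d, so U_p = 30.4 × 10/17.99 = 16.9 m³/s.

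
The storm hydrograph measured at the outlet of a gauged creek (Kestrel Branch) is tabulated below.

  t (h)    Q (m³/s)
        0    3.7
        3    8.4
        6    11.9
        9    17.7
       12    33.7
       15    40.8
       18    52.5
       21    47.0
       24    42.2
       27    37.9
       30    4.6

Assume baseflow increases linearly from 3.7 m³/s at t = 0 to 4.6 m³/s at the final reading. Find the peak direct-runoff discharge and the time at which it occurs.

Q_p = 48.26 m³/s at t = 18 h

Subtracting baseflow gives direct-runoff ordinates: 0.00, 4.61, 8.02, 13.73, 29.64, 36.65, 48.26, 42.67, 37.78, 33.39, 0.00 m³/s.
The maximum is 48.26 m³/s, occurring at the reading for t = 18 h.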